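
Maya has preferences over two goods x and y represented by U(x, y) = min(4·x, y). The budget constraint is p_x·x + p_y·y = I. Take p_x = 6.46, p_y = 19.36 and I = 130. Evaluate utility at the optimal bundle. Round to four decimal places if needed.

V = 6.1979

Leontief preferences: the optimum is at the kink where x/1 = y/4, i.e. y = 4·x.
Budget: p_x·x + p_y·4·x = I, so (p_x + 4·p_y)·x = I.
Demand: x*(p_x,p_y,I) = I/(p_x + 4·p_y), y* = 4·I/(p_x + 4·p_y).
Here 6.46 + 4·19.36 = 83.9, giving x* = 1.5495 and y* = 6.1979.
Utility at the optimum: U(1.5495, 6.1979) = 6.1979.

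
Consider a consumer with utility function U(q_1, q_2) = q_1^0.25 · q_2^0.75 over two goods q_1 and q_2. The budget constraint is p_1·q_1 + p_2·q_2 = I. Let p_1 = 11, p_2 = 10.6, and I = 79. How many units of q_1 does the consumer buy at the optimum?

q_1* = 1.7955

The MRS is (1/3)·q_2/q_1. Set MRS = p_1/p_2.
Rearranging, p_2·q_2 = 3·p_1·q_1. Substituting into the budget gives p_1·q_1·(1 + 3) = I.
Demand: q_1*(p_1,p_2,I) = 0.25·I/p_1 and q_2* = 0.75·I/p_2.
At p_1=11, p_2=10.6, I=79: q_1* = 0.25·79/11 = 1.7955.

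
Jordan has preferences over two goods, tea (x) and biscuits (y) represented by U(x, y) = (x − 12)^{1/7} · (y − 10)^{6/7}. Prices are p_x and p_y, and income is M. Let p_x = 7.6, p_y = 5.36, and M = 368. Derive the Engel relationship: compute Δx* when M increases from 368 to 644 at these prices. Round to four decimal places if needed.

Let x' = x−12, y' = y−10. MRS = (1/6)·y'/x' = p_x/p_y.
Substituting into the budget: x* = 12 + 1/7·(M − 12·p_x − 10·p_y)/p_x, and y* = 10 + 6/7·(…)/p_y.
Discretionary income = 368 − 12·7.6 − 10·5.36 = 223.2; x* = 12 + 1/7·223.2/7.6 = 16.1955.
At M' = 644: x* = 21.3835. Change: 21.3835 − 16.1955 = 5.188.

Δx* = 5.188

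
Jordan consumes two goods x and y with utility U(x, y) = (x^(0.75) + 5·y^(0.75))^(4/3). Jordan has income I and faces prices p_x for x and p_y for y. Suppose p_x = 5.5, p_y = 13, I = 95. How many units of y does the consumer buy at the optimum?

MU_x ∝ x^(-0.25), MU_y ∝ 5·y^(-0.25), so MRS = (1/5)·(y/x)^(0.25) = p_x/p_y.
Hence y/x = (5·p_x/p_y)^(1/(0.25)), i.e. raised to the 4 power.
Substitute y = (y/x)·x into the budget: x* = I/(p_x + p_y·(y/x)).
Numerically y/x = 20.024301, so x* = 95/(5.5 + 13·20.024301) = 0.3574 and y* = 20.024301·0.3574 = 7.1565.

y* = 7.1565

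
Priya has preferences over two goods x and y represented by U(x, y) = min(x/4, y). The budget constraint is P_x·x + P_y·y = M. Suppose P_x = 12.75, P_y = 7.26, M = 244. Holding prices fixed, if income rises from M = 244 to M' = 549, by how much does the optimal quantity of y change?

Here 4·12.75 + 7.26 = 58.26, giving y* = 4.1881.
At M' = 549: y* = 9.4233. Change: 9.4233 − 4.1881 = 5.2352.

Δy* = 5.2352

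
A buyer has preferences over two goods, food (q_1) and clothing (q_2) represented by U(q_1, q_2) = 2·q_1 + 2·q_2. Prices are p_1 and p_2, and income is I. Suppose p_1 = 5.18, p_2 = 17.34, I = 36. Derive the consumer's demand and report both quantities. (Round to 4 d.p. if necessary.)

q_1* = 6.9498, q_2* = 0

Linear utility — the consumer picks whichever good has higher MU/price: 2/5.18 = 0.3861 vs 2/17.34 = 0.1153.
q_1 gives more utility per dollar, so spend all income on q_1: q_1* = I/p_1, q_2* = 0.
Numerically: q_1* = 6.9498, q_2* = 0.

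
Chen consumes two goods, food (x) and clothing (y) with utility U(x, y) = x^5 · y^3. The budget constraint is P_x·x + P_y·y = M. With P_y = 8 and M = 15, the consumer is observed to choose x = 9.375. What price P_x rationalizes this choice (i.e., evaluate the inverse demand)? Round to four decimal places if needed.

The MRS is (5/3)·y/x. Set MRS = P_x/P_y.
Rearranging, P_y·y = (3/5)·P_x·x. Substituting into the budget gives P_x·x·(1 + (3/5)) = M.
Demand: x*(P_x,P_y,M) = 0.625·M/P_x and y* = 0.375·M/P_y.
Set x* = 9.375 in the demand function and solve for P_x: P_x = 1.

P_x = 1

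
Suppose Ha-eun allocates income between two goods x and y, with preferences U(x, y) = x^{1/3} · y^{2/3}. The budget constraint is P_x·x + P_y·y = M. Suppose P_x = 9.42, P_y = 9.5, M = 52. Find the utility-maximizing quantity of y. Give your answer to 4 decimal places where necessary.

y* = 3.6491

The MRS is (1/2)·y/x. Set MRS = P_x/P_y.
So 1/3·P_y·y = 2/3·P_x·x; combined with the budget, a share 1/3 of income goes to x.
Demand: x*(P_x,P_y,M) = 1/3·M/P_x and y* = 2/3·M/P_y.
At P_x=9.42, P_y=9.5, M=52: y* = 2/3·52/9.5 = 3.6491.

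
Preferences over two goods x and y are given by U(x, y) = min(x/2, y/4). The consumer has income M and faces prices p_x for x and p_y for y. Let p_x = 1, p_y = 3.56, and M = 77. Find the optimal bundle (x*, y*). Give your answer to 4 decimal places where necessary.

Leontief preferences: the optimum is at the kink where x/2 = y/4, i.e. y = 2·x.
Budget: p_x·x + p_y·2·x = M, so (2·p_x + 4·p_y)·x = 2·M.
Demand: x*(p_x,p_y,M) = 2·M/(2·p_x + 4·p_y), y* = 4·M/(2·p_x + 4·p_y).
Here 2·1 + 4·3.56 = 16.24, giving x* = 9.4828 and y* = 18.9655.

x* = 9.4828, y* = 18.9655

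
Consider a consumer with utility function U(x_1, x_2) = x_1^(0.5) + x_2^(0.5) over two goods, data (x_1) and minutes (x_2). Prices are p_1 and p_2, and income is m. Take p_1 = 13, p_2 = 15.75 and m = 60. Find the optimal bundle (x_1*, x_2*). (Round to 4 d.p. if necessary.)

x_1* = 2.5284, x_2* = 1.7226

MRS = MU_x_1/MU_x_2 = (x_2/x_1)^(0.5). Set equal to p_1/p_2.
Hence x_2/x_1 = (p_1/p_2)^(1/(0.5)), i.e. raised to the 2 power.
Substitute x_2 = (x_2/x_1)·x_1 into the budget: x_1* = m/(p_1 + p_2·(x_2/x_1)).
Numerically x_2/x_1 = 0.68128, so x_1* = 60/(13 + 15.75·0.68128) = 2.5284 and x_2* = 0.68128·2.5284 = 1.7226.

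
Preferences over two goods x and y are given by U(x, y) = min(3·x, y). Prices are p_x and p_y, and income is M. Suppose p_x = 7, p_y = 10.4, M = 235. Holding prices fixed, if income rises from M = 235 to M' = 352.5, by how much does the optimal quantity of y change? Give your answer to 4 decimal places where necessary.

Leontief preferences: the optimum is at the kink where x/1 = y/3, i.e. y = 3·x.
Budget: p_x·x + p_y·3·x = M, so (p_x + 3·p_y)·x = M.
Demand: x*(p_x,p_y,M) = M/(p_x + 3·p_y), y* = 3·M/(p_x + 3·p_y).
Here 7 + 3·10.4 = 38.2, giving y* = 18.4555.
At M' = 352.5: y* = 27.6832. Change: 27.6832 − 18.4555 = 9.2277.

Δy* = 9.2277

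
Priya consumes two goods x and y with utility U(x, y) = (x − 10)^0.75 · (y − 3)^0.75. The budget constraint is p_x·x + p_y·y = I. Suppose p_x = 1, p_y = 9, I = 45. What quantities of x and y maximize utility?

x* = 14, y* = 3.4444

After buying the subsistence bundle (10, 3), a share 0.5 of the remaining income goes to x: x* = 10 + 0.5·(I − 10p_x − 3p_y)/p_x.
Discretionary income = 45 − 10·1 − 3·9 = 8; x* = 10 + 0.5·8/1 = 14; y* = 3 + 0.5·8/9 = 3.4444.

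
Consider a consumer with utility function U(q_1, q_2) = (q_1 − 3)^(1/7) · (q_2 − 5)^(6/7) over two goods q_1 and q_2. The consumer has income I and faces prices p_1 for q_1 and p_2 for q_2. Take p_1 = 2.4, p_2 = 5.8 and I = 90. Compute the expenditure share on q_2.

MRS = (1/6)·(q_2−5)/(q_1−3). Tangency with p_1/p_2 gives q_2−5 = 6·(p_1/p_2)·(q_1−3).
After buying the subsistence bundle (3, 5), a share 1/7 of the remaining income goes to q_1: q_1* = 3 + 1/7·(I − 3p_1 − 5p_2)/p_1.
Discretionary income = 90 − 3·2.4 − 5·5.8 = 53.8; q_1* = 3 + 1/7·53.8/2.4 = 6.2024; q_2* = 5 + 6/7·53.8/5.8 = 12.9507.
Expenditure on q_2: 5.8·12.9507 = 75.1143; share = 0.8346.

share on q_2 = 0.8346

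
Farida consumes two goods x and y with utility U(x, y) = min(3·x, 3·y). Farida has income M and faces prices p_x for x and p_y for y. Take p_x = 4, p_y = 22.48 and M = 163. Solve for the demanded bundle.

Leontief preferences: the optimum is at the kink where x/3 = y/3, i.e. y = x.
Budget: p_x·x + p_y·x = M, so (3·p_x + 3·p_y)·x = 3·M.
Demand: x*(p_x,p_y,M) = 3·M/(3·p_x + 3·p_y), y* = 3·M/(3·p_x + 3·p_y).
Here 3·4 + 3·22.48 = 79.44, giving x* = 6.1556 and y* = 6.1556.

x* = 6.1556, y* = 6.1556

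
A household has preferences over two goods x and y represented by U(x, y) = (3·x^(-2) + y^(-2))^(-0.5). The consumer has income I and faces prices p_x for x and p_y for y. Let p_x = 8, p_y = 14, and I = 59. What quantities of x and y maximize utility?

MU_x ∝ 3·x^(-3), MU_y ∝ y^(-3), so MRS = 3·(y/x)^(3) = p_x/p_y.
Solve for the ratio: y/x = [(1/3)·p_x/p_y]^(1/3).
With the ratio pinned down, the budget gives x* = I/(p_x + p_y·(y/x)) and y* = (y/x)·x*.
Numerically y/x = 0.57537, so x* = 59/(8 + 14·0.57537) = 3.6748 and y* = 0.57537·3.6748 = 2.1144.

x* = 3.6748, y* = 2.1144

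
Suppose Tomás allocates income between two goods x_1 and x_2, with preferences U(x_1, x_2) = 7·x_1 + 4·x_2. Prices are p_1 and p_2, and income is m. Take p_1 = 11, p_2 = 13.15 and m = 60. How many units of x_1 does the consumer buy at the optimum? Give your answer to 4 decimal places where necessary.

x_1* = 5.4545

Perfect substitutes: compare marginal utility per dollar. 7/p_1 vs 4/p_2 → 0.6364 vs 0.3042.
x_1 gives more utility per dollar, so spend all income on x_1: x_1* = m/p_1, x_2* = 0.
Numerically: x_1* = 5.4545, x_2* = 0.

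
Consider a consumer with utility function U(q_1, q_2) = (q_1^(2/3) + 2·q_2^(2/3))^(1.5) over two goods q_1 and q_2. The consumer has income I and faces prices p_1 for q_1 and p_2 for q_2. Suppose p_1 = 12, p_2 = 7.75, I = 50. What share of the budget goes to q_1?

MRS = MU_q_1/MU_q_2 = (1/2)·(q_2/q_1)^(1/3). Set equal to p_1/p_2.
Solve for the ratio: q_2/q_1 = [2·p_1/p_2]^(3).
With the ratio pinned down, the budget gives q_1* = I/(p_1 + p_2·(q_2/q_1)) and q_2* = (q_2/q_1)·q_1*.
Numerically q_2/q_1 = 29.698097, so q_1* = 50/(12 + 7.75·29.698097) = 0.2065 and q_2* = 29.698097·0.2065 = 6.1319.
Expenditure on q_1: 12·0.2065 = 2.4777; share = 0.0496.

share on q_1 = 0.0496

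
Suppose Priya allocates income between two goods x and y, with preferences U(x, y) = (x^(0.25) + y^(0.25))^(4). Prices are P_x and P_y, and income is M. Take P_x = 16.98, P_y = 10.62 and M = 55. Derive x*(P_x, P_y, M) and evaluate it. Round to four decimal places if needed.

Numerically y/x = 1.869609, so x* = 55/(16.98 + 10.62·1.869609) = 1.4931.

x* = 1.4931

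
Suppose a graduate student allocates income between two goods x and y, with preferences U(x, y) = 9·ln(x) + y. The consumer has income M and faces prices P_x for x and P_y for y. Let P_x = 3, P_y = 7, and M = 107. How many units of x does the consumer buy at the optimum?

x* = 21

MU_x = 9/x, MU_y = 1. Tangency: 9/x = P_x/P_y.
So x*(P_x,P_y) = 9·P_y/P_x, independent of income; and y* = (M − 9·P_y)/P_y.
At the given prices: x* = 9·7/3 = 21.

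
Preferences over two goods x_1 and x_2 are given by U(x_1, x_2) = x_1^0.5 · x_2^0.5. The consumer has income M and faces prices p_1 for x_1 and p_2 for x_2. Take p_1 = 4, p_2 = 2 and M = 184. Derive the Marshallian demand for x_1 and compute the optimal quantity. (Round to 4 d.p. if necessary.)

x_1* = 23

The MRS is x_2/x_1. Set MRS = p_1/p_2.
So 0.5·p_2·x_2 = 0.5·p_1·x_1; combined with the budget, a share 0.5 of income goes to x_1.
Demand: x_1*(p_1,p_2,M) = 0.5·M/p_1 and x_2* = 0.5·M/p_2.
At p_1=4, p_2=2, M=184: x_1* = 0.5·184/4 = 23.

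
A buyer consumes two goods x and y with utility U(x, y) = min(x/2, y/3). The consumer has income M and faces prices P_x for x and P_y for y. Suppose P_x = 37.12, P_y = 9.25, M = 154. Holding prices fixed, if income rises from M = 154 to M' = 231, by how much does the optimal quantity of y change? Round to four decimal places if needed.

With perfect complements, no substitution: consume in ratio x:y = 2:3.
Budget: P_x·x + P_y·(3/2)·x = M, so (2·P_x + 3·P_y)·x = 2·M.
Demand: x*(P_x,P_y,M) = 2·M/(2·P_x + 3·P_y), y* = 3·M/(2·P_x + 3·P_y).
Here 2·37.12 + 3·9.25 = 101.99, giving y* = 4.5299.
At M' = 231: y* = 6.7948. Change: 6.7948 − 4.5299 = 2.2649.

Δy* = 2.2649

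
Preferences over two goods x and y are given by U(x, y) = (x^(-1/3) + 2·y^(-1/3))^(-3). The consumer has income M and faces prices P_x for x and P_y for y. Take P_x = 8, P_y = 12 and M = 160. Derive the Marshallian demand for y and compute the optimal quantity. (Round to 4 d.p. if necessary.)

y* = 8.6733

MRS = MU_x/MU_y = (1/2)·(y/x)^(4/3). Set equal to P_x/P_y.
Solve for the ratio: y/x = [2·P_x/P_y]^(0.75).
With the ratio pinned down, the budget gives x* = M/(P_x + P_y·(y/x)) and y* = (y/x)·x*.
Numerically y/x = 1.240806, so x* = 160/(8 + 12·1.240806) = 6.9901 and y* = 1.240806·6.9901 = 8.6733.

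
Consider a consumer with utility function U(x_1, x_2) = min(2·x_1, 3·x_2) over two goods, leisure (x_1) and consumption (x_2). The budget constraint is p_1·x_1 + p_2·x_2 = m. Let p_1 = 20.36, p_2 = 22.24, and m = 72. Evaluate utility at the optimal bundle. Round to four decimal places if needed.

Leontief preferences: the optimum is at the kink where x_1/3 = x_2/2, i.e. x_2 = (2/3)·x_1.
Budget: p_1·x_1 + p_2·(2/3)·x_1 = m, so (3·p_1 + 2·p_2)·x_1 = 3·m.
Demand: x_1*(p_1,p_2,m) = 3·m/(3·p_1 + 2·p_2), x_2* = 2·m/(3·p_1 + 2·p_2).
Here 3·20.36 + 2·22.24 = 105.56, giving x_1* = 2.0462 and x_2* = 1.3642.
Utility at the optimum: U(2.0462, 1.3642) = 4.0925.

V = 4.0925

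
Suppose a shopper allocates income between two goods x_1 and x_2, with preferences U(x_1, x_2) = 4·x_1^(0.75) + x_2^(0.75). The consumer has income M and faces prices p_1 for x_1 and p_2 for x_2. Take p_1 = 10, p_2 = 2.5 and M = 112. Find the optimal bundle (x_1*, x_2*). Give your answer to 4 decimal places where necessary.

x_1* = 8.96, x_2* = 8.96

Substitute x_2 = (x_2/x_1)·x_1 into the budget: x_1* = M/(p_1 + p_2·(x_2/x_1)).
Numerically x_2/x_1 = 1, so x_1* = 112/(10 + 2.5·1) = 8.96 and x_2* = 1·8.96 = 8.96.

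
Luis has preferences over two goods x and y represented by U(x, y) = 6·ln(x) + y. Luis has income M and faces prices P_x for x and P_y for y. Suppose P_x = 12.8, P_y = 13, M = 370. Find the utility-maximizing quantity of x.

x* = 6.0938

So x*(P_x,P_y) = 6·P_y/P_x, independent of income; and y* = (M − 6·P_y)/P_y.
At the given prices: x* = 6·13/12.8 = 6.0938.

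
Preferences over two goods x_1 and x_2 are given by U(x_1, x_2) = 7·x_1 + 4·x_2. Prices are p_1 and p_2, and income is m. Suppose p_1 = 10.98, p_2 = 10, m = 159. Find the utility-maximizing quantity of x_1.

Linear utility — the consumer picks whichever good has higher MU/price: 7/10.98 = 0.6375 vs 4/10 = 0.4.
x_1 gives more utility per dollar, so spend all income on x_1: x_1* = m/p_1, x_2* = 0.
Numerically: x_1* = 14.4809, x_2* = 0.

x_1* = 14.4809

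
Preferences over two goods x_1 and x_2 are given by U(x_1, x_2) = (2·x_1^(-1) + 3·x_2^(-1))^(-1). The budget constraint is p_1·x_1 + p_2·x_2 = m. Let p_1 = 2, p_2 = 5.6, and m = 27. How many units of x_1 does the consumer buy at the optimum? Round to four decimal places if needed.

x_1* = 4.4271

From the CES first-order condition, (2/3)·(x_2/x_1)^(2) = p_1/p_2.
Hence x_2/x_1 = ((3/2)·p_1/p_2)^(1/(2)), i.e. raised to the 0.5 power.
Substitute x_2 = (x_2/x_1)·x_1 into the budget: x_1* = m/(p_1 + p_2·(x_2/x_1)).
Numerically x_2/x_1 = 0.731925, so x_1* = 27/(2 + 5.6·0.731925) = 4.4271.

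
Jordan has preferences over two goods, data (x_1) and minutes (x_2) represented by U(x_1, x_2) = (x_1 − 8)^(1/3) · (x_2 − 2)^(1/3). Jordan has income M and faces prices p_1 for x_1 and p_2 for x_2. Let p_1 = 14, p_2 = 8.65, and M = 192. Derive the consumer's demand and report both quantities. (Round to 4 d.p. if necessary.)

x_1* = 10.2393, x_2* = 5.6243

MRS = (x_2−2)/(x_1−8). Tangency with p_1/p_2 gives x_2−2 = (p_1/p_2)·(x_1−8).
Substituting into the budget: x_1* = 8 + 0.5·(M − 8·p_1 − 2·p_2)/p_1, and x_2* = 2 + 0.5·(…)/p_2.
Discretionary income = 192 − 8·14 − 2·8.65 = 62.7; x_1* = 8 + 0.5·62.7/14 = 10.2393; x_2* = 2 + 0.5·62.7/8.65 = 5.6243.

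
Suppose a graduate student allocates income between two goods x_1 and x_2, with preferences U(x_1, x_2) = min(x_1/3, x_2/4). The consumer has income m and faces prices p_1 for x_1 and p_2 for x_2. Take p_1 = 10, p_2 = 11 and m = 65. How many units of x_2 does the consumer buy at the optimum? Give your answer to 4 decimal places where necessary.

x_2* = 3.5135

Leontief preferences: the optimum is at the kink where x_1/3 = x_2/4, i.e. x_2 = (4/3)·x_1.
Budget: p_1·x_1 + p_2·(4/3)·x_1 = m, so (3·p_1 + 4·p_2)·x_1 = 3·m.
Demand: x_1*(p_1,p_2,m) = 3·m/(3·p_1 + 4·p_2), x_2* = 4·m/(3·p_1 + 4·p_2).
Here 3·10 + 4·11 = 74, giving x_2* = 3.5135.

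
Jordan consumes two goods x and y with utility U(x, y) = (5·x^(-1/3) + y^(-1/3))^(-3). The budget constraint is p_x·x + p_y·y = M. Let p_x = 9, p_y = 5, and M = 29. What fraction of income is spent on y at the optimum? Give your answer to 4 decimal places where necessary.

From the CES first-order condition, 5·(y/x)^(4/3) = p_x/p_y.
Hence y/x = ((1/5)·p_x/p_y)^(1/(4/3)), i.e. raised to the 0.75 power.
Substitute y = (y/x)·x into the budget: x* = M/(p_x + p_y·(y/x)).
Numerically y/x = 0.464758, so x* = 29/(9 + 5·0.464758) = 2.561 and y* = 0.464758·2.561 = 1.1902.
Expenditure on y: 5·1.1902 = 5.9512; share = 0.2052.

share on y = 0.2052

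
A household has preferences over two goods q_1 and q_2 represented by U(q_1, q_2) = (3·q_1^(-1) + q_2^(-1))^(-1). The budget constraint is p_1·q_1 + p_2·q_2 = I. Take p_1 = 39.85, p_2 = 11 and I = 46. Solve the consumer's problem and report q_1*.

q_1* = 0.8857

MU_q_1 ∝ 3·q_1^(-2), MU_q_2 ∝ q_2^(-2), so MRS = 3·(q_2/q_1)^(2) = p_1/p_2.
Solve for the ratio: q_2/q_1 = [(1/3)·p_1/p_2]^(0.5).
Substitute q_2 = (q_2/q_1)·q_1 into the budget: q_1* = I/(p_1 + p_2·(q_2/q_1)).
Numerically q_2/q_1 = 1.098898, so q_1* = 46/(39.85 + 11·1.098898) = 0.8857.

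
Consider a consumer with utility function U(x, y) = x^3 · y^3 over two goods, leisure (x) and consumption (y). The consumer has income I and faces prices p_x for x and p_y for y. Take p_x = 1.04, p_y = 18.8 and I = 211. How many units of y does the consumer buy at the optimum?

Tangency: MRS = y/x = p_x/p_y.
Rearranging, p_y·y = p_x·x. Substituting into the budget gives p_x·x·(1 + 1) = I.
Demand: x*(p_x,p_y,I) = 0.5·I/p_x and y* = 0.5·I/p_y.
At p_x=1.04, p_y=18.8, I=211: y* = 0.5·211/18.8 = 5.6117.

y* = 5.6117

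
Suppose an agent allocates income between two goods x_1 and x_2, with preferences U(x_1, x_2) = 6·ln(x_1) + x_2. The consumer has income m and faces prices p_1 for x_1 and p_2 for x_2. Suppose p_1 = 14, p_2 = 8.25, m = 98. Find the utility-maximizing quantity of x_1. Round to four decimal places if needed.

x_1* = 3.5357

Set MRS = p_1/p_2: (6/x_1)/1 = p_1/p_2.
So x_1*(p_1,p_2) = 6·p_2/p_1, independent of income; and x_2* = (m − 6·p_2)/p_2.
At the given prices: x_1* = 6·8.25/14 = 3.5357.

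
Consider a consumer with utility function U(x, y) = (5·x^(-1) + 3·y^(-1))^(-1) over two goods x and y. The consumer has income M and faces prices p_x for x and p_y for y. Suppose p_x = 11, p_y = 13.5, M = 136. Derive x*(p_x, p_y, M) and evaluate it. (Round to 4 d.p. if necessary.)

Numerically y/x = 0.699206, so x* = 136/(11 + 13.5·0.699206) = 6.6539.

x* = 6.6539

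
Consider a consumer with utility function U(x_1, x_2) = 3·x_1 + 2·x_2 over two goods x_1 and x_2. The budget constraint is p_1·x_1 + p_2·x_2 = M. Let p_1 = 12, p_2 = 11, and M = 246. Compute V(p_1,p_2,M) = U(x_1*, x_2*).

Perfect substitutes: compare marginal utility per dollar. 3/p_1 vs 2/p_2 → 0.25 vs 0.1818.
x_1 gives more utility per dollar, so spend all income on x_1: x_1* = M/p_1, x_2* = 0.
Numerically: x_1* = 20.5, x_2* = 0.
Utility at the optimum: U(20.5, 0) = 61.5.

V = 61.5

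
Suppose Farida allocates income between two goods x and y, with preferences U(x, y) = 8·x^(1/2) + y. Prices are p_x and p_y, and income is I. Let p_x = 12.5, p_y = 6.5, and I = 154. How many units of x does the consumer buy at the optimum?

x* = 4.3264

MU_x = 4/√x, MU_y = 1. Tangency: 4/√x = p_x/p_y.
Thus x* = (4·p_y/p_x)² — independent of I — with the rest of income spent on y.
Plugging in: x* = (4·6.5/12.5)² = 4.3264.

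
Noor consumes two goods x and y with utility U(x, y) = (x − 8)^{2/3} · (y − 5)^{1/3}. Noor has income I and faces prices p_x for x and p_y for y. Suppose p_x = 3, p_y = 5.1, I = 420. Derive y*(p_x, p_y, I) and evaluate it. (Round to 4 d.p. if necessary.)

Discretionary income = 420 − 8·3 − 5·5.1 = 370.5; y* = 5 + 1/3·370.5/5.1 = 29.2157.

y* = 29.2157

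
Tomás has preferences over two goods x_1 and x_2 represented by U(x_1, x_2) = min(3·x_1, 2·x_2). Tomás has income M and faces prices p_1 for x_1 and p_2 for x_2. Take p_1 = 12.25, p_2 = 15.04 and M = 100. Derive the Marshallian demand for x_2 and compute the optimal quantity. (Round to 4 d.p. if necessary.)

Demand: x_1*(p_1,p_2,M) = 2·M/(2·p_1 + 3·p_2), x_2* = 3·M/(2·p_1 + 3·p_2).
Here 2·12.25 + 3·15.04 = 69.62, giving x_2* = 4.3091.

x_2* = 4.3091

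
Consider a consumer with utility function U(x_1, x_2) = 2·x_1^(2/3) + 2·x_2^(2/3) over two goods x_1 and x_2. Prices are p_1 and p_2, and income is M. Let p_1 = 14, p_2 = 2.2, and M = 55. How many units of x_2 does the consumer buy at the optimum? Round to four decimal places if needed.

MU_x_1 ∝ 2·x_1^(-1/3), MU_x_2 ∝ 2·x_2^(-1/3), so MRS = (x_2/x_1)^(1/3) = p_1/p_2.
Solve for the ratio: x_2/x_1 = [p_1/p_2]^(3).
Substitute x_2 = (x_2/x_1)·x_1 into the budget: x_1* = M/(p_1 + p_2·(x_2/x_1)).
Numerically x_2/x_1 = 257.700977, so x_1* = 55/(14 + 2.2·257.700977) = 0.0947 and x_2* = 257.700977·0.0947 = 24.3975.

x_2* = 24.3975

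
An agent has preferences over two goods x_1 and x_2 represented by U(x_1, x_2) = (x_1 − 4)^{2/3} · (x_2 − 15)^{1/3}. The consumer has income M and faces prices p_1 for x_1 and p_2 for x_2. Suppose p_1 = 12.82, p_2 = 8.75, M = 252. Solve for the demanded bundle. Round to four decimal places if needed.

This is Cobb-Douglas in (x_1−4, x_2−15): tangency gives 2/3·p_2·(x_2−15) = 1/3·p_1·(x_1−4).
After buying the subsistence bundle (4, 15), a share 2/3 of the remaining income goes to x_1: x_1* = 4 + 2/3·(M − 4p_1 − 15p_2)/p_1.
Discretionary income = 252 − 4·12.82 − 15·8.75 = 69.47; x_1* = 4 + 2/3·69.47/12.82 = 7.6126; x_2* = 15 + 1/3·69.47/8.75 = 17.6465.

x_1* = 7.6126, x_2* = 17.6465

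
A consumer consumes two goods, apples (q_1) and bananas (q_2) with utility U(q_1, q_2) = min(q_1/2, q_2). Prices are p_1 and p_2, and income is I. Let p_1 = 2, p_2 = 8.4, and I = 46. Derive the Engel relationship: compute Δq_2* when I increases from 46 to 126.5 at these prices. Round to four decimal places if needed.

With perfect complements, no substitution: consume in ratio q_1:q_2 = 2:1.
Budget: p_1·q_1 + p_2·(1/2)·q_1 = I, so (2·p_1 + p_2)·q_1 = 2·I.
Demand: q_1*(p_1,p_2,I) = 2·I/(2·p_1 + p_2), q_2* = I/(2·p_1 + p_2).
Here 2·2 + 8.4 = 12.4, giving q_2* = 3.7097.
At I' = 126.5: q_2* = 10.2016. Change: 10.2016 − 3.7097 = 6.4919.

Δq_2* = 6.4919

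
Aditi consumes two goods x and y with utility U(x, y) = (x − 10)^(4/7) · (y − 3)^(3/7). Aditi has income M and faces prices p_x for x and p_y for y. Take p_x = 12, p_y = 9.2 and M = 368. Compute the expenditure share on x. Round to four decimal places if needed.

This is Cobb-Douglas in (x−10, y−3): tangency gives 4/7·p_y·(y−3) = 3/7·p_x·(x−10).
Substituting into the budget: x* = 10 + 4/7·(M − 10·p_x − 3·p_y)/p_x, and y* = 3 + 3/7·(…)/p_y.
Discretionary income = 368 − 10·12 − 3·9.2 = 220.4; x* = 10 + 4/7·220.4/12 = 20.4952; y* = 3 + 3/7·220.4/9.2 = 13.2671.
Expenditure on x: 12·20.4952 = 245.9429; share = 0.6683.

share on x = 0.6683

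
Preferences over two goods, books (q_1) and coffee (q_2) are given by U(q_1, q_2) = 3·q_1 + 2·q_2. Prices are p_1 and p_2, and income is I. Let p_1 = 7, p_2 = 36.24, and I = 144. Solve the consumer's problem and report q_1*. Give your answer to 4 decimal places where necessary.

Perfect substitutes: compare marginal utility per dollar. 3/p_1 vs 2/p_2 → 0.4286 vs 0.0552.
q_1 gives more utility per dollar, so spend all income on q_1: q_1* = I/p_1, q_2* = 0.
Numerically: q_1* = 20.5714, q_2* = 0.

q_1* = 20.5714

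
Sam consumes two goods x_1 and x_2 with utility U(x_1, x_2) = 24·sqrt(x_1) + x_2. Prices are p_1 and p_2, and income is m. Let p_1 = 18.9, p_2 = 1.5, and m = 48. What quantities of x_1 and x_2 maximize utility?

Utility is quasi-linear in x_2; the FOC for x_1 is 12/√x_1 = p_1/p_2.
Thus x_1* = (12·p_2/p_1)² — independent of m — with the rest of income spent on x_2.
Plugging in: x_1* = (12·1.5/18.9)² = 0.907, x_2* = 20.5714.

x_1* = 0.907, x_2* = 20.5714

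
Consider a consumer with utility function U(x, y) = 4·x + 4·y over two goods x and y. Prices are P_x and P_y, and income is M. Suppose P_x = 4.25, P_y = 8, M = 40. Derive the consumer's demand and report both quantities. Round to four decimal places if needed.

Linear utility — the consumer picks whichever good has higher MU/price: 4/4.25 = 0.9412 vs 4/8 = 0.5.
x gives more utility per dollar, so spend all income on x: x* = M/P_x, y* = 0.
Numerically: x* = 9.4118, y* = 0.

x* = 9.4118, y* = 0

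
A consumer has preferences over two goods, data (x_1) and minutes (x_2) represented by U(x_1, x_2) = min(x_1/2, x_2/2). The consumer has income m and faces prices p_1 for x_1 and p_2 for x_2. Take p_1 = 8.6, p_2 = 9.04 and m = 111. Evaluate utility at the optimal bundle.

With perfect complements, no substitution: consume in ratio x_1:x_2 = 2:2.
Budget: p_1·x_1 + p_2·x_1 = m, so (2·p_1 + 2·p_2)·x_1 = 2·m.
Demand: x_1*(p_1,p_2,m) = 2·m/(2·p_1 + 2·p_2), x_2* = 2·m/(2·p_1 + 2·p_2).
Here 2·8.6 + 2·9.04 = 35.28, giving x_1* = 6.2925 and x_2* = 6.2925.
Utility at the optimum: U(6.2925, 6.2925) = 3.1463.

V = 3.1463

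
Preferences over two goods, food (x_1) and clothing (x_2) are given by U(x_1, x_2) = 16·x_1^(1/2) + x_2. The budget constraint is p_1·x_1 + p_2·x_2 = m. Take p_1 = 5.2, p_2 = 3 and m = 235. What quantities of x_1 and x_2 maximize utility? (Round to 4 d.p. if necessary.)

x_1* = 21.3018, x_2* = 41.4103

Utility is quasi-linear in x_2; the FOC for x_1 is 8/√x_1 = p_1/p_2.
Thus x_1* = (8·p_2/p_1)² — independent of m — with the rest of income spent on x_2.
Plugging in: x_1* = (8·3/5.2)² = 21.3018, x_2* = 41.4103.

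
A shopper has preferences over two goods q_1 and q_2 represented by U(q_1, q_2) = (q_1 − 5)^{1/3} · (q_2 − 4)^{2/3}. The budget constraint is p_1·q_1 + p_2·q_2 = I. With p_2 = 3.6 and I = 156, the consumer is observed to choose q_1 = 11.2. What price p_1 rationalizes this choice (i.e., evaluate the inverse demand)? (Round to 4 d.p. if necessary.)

MRS = (1/2)·(q_2−4)/(q_1−5). Tangency with p_1/p_2 gives q_2−4 = 2·(p_1/p_2)·(q_1−5).
Substituting into the budget: q_1* = 5 + 1/3·(I − 5·p_1 − 4·p_2)/p_1, and q_2* = 4 + 2/3·(…)/p_2.
Set q_1* = 11.2 in the demand function and solve for p_1: p_1 = 6.

p_1 = 6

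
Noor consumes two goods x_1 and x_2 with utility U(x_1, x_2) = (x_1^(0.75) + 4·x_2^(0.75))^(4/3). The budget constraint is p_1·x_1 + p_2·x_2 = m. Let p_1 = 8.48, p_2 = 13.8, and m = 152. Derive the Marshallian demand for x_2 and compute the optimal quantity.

x_2* = 10.8321

MU_x_1 ∝ x_1^(-0.25), MU_x_2 ∝ 4·x_2^(-0.25), so MRS = (1/4)·(x_2/x_1)^(0.25) = p_1/p_2.
Hence x_2/x_1 = (4·p_1/p_2)^(1/(0.25)), i.e. raised to the 4 power.
With the ratio pinned down, the budget gives x_1* = m/(p_1 + p_2·(x_2/x_1)) and x_2* = (x_2/x_1)·x_1*.
Numerically x_2/x_1 = 36.50119, so x_1* = 152/(8.48 + 13.8·36.50119) = 0.2968 and x_2* = 36.50119·0.2968 = 10.8321.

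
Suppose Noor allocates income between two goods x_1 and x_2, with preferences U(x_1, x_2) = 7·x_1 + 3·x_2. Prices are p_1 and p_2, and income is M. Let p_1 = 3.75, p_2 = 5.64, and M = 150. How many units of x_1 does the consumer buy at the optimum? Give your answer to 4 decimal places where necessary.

x_1* = 40

Linear utility — the consumer picks whichever good has higher MU/price: 7/3.75 = 1.8667 vs 3/5.64 = 0.5319.
x_1 gives more utility per dollar, so spend all income on x_1: x_1* = M/p_1, x_2* = 0.
Numerically: x_1* = 40, x_2* = 0.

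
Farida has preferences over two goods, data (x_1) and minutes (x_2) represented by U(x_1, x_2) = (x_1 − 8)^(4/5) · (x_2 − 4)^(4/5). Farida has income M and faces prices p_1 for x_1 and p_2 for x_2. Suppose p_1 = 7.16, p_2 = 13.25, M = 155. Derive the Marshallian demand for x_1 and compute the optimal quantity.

x_1* = 11.1229

Let x_1' = x_1−8, x_2' = x_2−4. MRS = x_2'/x_1' = p_1/p_2.
Substituting into the budget: x_1* = 8 + 0.5·(M − 8·p_1 − 4·p_2)/p_1, and x_2* = 4 + 0.5·(…)/p_2.
Discretionary income = 155 − 8·7.16 − 4·13.25 = 44.72; x_1* = 8 + 0.5·44.72/7.16 = 11.1229.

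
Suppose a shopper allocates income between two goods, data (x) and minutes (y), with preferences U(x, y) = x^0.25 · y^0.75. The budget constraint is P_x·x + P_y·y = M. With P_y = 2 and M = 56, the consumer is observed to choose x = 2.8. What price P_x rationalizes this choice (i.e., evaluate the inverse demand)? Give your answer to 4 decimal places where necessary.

Tangency: MRS = (1/3)·y/x = P_x/P_y.
Rearranging, P_y·y = 3·P_x·x. Substituting into the budget gives P_x·x·(1 + 3) = M.
Demand: x*(P_x,P_y,M) = 0.25·M/P_x and y* = 0.75·M/P_y.
Set x* = 2.8 in the demand function and solve for P_x: P_x = 5.

P_x = 5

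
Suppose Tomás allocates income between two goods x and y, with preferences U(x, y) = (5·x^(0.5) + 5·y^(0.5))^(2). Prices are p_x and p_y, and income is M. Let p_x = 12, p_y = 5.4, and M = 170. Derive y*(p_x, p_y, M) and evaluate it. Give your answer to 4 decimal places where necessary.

From the CES first-order condition, (y/x)^(0.5) = p_x/p_y.
Hence y/x = (p_x/p_y)^(1/(0.5)), i.e. raised to the 2 power.
Substitute y = (y/x)·x into the budget: x* = M/(p_x + p_y·(y/x)).
Numerically y/x = 4.938272, so x* = 170/(12 + 5.4·4.938272) = 4.3966 and y* = 4.938272·4.3966 = 21.7114.

y* = 21.7114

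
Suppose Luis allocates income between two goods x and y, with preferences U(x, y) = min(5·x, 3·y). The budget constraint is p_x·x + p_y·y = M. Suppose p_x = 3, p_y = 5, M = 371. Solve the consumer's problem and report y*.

y* = 54.5588

Leontief preferences: the optimum is at the kink where x/3 = y/5, i.e. y = (5/3)·x.
Budget: p_x·x + p_y·(5/3)·x = M, so (3·p_x + 5·p_y)·x = 3·M.
Demand: x*(p_x,p_y,M) = 3·M/(3·p_x + 5·p_y), y* = 5·M/(3·p_x + 5·p_y).
Here 3·3 + 5·5 = 34, giving y* = 54.5588.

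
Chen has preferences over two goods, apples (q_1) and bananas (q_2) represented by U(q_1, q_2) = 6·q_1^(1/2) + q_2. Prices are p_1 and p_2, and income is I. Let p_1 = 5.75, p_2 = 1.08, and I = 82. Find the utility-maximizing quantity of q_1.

Utility is quasi-linear in q_2; the FOC for q_1 is 3/√q_1 = p_1/p_2.
Solve: √q_1 = 3·p_2/p_1, so q_1*(p_1,p_2) = (3·p_2/p_1)², and q_2* = (I − p_1·q_1*)/p_2.
Plugging in: q_1* = (3·1.08/5.75)² = 0.3175.

q_1* = 0.3175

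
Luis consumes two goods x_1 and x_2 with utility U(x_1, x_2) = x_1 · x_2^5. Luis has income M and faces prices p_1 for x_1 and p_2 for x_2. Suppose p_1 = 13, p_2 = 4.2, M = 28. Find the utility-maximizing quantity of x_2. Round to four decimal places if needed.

x_2* = 5.5556

MU_x_1/MU_x_2 = (x_2)/(5·x_1); tangency sets this equal to p_1/p_2.
So p_2·x_2 = 5·p_1·x_1; combined with the budget, a share 1/6 of income goes to x_1.
Demand: x_1*(p_1,p_2,M) = 1/6·M/p_1 and x_2* = 5/6·M/p_2.
At p_1=13, p_2=4.2, M=28: x_2* = 5/6·28/4.2 = 5.5556.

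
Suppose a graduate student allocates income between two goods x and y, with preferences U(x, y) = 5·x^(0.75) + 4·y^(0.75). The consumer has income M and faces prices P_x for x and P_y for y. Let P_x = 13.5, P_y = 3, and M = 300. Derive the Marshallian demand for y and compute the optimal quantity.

y* = 97.3907

From the CES first-order condition, (5/4)·(y/x)^(0.25) = P_x/P_y.
Solve for the ratio: y/x = [(4/5)·P_x/P_y]^(4).
Substitute y = (y/x)·x into the budget: x* = M/(P_x + P_y·(y/x)).
Numerically y/x = 167.9616, so x* = 300/(13.5 + 3·167.9616) = 0.5798 and y* = 167.9616·0.5798 = 97.3907.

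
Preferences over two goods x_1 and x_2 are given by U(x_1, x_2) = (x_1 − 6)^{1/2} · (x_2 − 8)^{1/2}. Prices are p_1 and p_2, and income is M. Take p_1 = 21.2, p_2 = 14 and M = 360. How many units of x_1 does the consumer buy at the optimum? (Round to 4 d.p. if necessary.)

Let x_1' = x_1−6, x_2' = x_2−8. MRS = x_2'/x_1' = p_1/p_2.
After buying the subsistence bundle (6, 8), a share 0.5 of the remaining income goes to x_1: x_1* = 6 + 0.5·(M − 6p_1 − 8p_2)/p_1.
Discretionary income = 360 − 6·21.2 − 8·14 = 120.8; x_1* = 6 + 0.5·120.8/21.2 = 8.8491.

x_1* = 8.8491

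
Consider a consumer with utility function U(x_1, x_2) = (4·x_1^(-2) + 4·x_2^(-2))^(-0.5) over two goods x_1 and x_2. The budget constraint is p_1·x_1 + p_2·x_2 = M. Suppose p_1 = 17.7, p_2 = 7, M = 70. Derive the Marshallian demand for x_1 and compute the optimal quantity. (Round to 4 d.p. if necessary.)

With the ratio pinned down, the budget gives x_1* = M/(p_1 + p_2·(x_2/x_1)) and x_2* = (x_2/x_1)·x_1*.
Numerically x_2/x_1 = 1.36236, so x_1* = 70/(17.7 + 7·1.36236) = 2.5701.

x_1* = 2.5701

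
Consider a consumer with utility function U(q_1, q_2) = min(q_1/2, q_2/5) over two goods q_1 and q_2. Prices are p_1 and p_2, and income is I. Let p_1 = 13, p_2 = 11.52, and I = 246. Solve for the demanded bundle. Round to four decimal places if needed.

With perfect complements, no substitution: consume in ratio q_1:q_2 = 2:5.
Budget: p_1·q_1 + p_2·(5/2)·q_1 = I, so (2·p_1 + 5·p_2)·q_1 = 2·I.
Demand: q_1*(p_1,p_2,I) = 2·I/(2·p_1 + 5·p_2), q_2* = 5·I/(2·p_1 + 5·p_2).
Here 2·13 + 5·11.52 = 83.6, giving q_1* = 5.8852 and q_2* = 14.7129.

q_1* = 5.8852, q_2* = 14.7129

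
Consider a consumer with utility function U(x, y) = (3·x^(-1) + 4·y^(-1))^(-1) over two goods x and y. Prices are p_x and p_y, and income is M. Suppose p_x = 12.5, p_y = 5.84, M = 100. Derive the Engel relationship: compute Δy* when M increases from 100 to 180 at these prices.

Δy* = 6.0426

With the ratio pinned down, the budget gives x* = M/(p_x + p_y·(y/x)) and y* = (y/x)·x*.
Numerically y/x = 1.689343, so x* = 100/(12.5 + 5.84·1.689343) = 4.4711 and y* = 1.689343·4.4711 = 7.5533.
At M' = 180: y* = 13.5959. Change: 13.5959 − 7.5533 = 6.0426.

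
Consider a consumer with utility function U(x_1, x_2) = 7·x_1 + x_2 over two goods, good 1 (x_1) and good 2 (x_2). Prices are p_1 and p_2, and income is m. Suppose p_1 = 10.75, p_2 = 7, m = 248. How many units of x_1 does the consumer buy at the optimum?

x_1* = 23.0698

Numerically: x_1* = 23.0698, x_2* = 0.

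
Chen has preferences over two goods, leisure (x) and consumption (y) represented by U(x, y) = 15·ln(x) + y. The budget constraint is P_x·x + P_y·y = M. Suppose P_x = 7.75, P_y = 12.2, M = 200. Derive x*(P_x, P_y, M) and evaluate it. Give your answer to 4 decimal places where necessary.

Set MRS = P_x/P_y: (15/x)/1 = P_x/P_y.
So x*(P_x,P_y) = 15·P_y/P_x, independent of income; and y* = (M − 15·P_y)/P_y.
At the given prices: x* = 15·12.2/7.75 = 23.6129.

x* = 23.6129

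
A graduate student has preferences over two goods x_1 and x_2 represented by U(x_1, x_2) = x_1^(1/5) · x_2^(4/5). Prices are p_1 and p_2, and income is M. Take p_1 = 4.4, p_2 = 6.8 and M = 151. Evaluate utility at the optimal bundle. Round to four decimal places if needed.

Tangency: MRS = (1/4)·x_2/x_1 = p_1/p_2.
Rearranging, p_2·x_2 = 4·p_1·x_1. Substituting into the budget gives p_1·x_1·(1 + 4) = M.
Demand: x_1*(p_1,p_2,M) = 0.2·M/p_1 and x_2* = 0.8·M/p_2.
At p_1=4.4, p_2=6.8, M=151: x_1* = 0.2·151/4.4 = 6.8636, x_2* = 17.7647.
Utility at the optimum: U(6.8636, 17.7647) = 14.6878.

V = 14.6878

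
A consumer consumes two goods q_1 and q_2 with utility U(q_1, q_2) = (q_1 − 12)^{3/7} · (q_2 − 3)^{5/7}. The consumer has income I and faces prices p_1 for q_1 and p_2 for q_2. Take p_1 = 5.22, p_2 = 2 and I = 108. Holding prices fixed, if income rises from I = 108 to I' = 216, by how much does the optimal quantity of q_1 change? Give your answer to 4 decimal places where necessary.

Let q_1' = q_1−12, q_2' = q_2−3. MRS = (3/5)·q_2'/q_1' = p_1/p_2.
After buying the subsistence bundle (12, 3), a share 0.375 of the remaining income goes to q_1: q_1* = 12 + 0.375·(I − 12p_1 − 3p_2)/p_1.
Discretionary income = 108 − 12·5.22 − 3·2 = 39.36; q_1* = 12 + 0.375·39.36/5.22 = 14.8276.
At I' = 216: q_1* = 22.5862. Change: 22.5862 − 14.8276 = 7.7586.

Δq_1* = 7.7586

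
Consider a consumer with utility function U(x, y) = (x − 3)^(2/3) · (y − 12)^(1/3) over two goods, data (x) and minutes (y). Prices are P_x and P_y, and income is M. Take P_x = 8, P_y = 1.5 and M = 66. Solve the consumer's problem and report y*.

MRS = 2·(y−12)/(x−3). Tangency with P_x/P_y gives y−12 = (1/2)·(P_x/P_y)·(x−3).
Substituting into the budget: x* = 3 + 2/3·(M − 3·P_x − 12·P_y)/P_x, and y* = 12 + 1/3·(…)/P_y.
Discretionary income = 66 − 3·8 − 12·1.5 = 24; y* = 12 + 1/3·24/1.5 = 17.3333.

y* = 17.3333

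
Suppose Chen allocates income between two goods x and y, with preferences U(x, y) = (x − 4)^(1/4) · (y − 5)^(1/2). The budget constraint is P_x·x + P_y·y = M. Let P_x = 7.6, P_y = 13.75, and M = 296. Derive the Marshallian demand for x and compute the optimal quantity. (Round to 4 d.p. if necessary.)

x* = 12.6338

After buying the subsistence bundle (4, 5), a share 1/3 of the remaining income goes to x: x* = 4 + 1/3·(M − 4P_x − 5P_y)/P_x.
Discretionary income = 296 − 4·7.6 − 5·13.75 = 196.85; x* = 4 + 1/3·196.85/7.6 = 12.6338.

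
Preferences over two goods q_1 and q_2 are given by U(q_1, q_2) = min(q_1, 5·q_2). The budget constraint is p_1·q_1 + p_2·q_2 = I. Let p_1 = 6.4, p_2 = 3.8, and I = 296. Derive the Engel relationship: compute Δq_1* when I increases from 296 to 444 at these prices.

Δq_1* = 20.6704

Leontief preferences: the optimum is at the kink where q_1/5 = q_2/1, i.e. q_2 = (1/5)·q_1.
Budget: p_1·q_1 + p_2·(1/5)·q_1 = I, so (5·p_1 + p_2)·q_1 = 5·I.
Demand: q_1*(p_1,p_2,I) = 5·I/(5·p_1 + p_2), q_2* = I/(5·p_1 + p_2).
Here 5·6.4 + 3.8 = 35.8, giving q_1* = 41.3408.
At I' = 444: q_1* = 62.0112. Change: 62.0112 − 41.3408 = 20.6704.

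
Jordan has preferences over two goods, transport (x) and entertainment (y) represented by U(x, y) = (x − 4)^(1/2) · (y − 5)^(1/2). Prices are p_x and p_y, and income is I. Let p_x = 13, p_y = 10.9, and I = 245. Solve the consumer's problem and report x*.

This is Cobb-Douglas in (x−4, y−5): tangency gives 0.5·p_y·(y−5) = 0.5·p_x·(x−4).
Substituting into the budget: x* = 4 + 0.5·(I − 4·p_x − 5·p_y)/p_x, and y* = 5 + 0.5·(…)/p_y.
Discretionary income = 245 − 4·13 − 5·10.9 = 138.5; x* = 4 + 0.5·138.5/13 = 9.3269.

x* = 9.3269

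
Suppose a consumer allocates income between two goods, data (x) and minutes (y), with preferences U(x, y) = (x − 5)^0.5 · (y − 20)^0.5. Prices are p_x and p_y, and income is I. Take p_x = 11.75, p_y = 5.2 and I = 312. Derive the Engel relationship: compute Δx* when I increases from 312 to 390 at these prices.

This is Cobb-Douglas in (x−5, y−20): tangency gives 0.5·p_y·(y−20) = 0.5·p_x·(x−5).
Substituting into the budget: x* = 5 + 0.5·(I − 5·p_x − 20·p_y)/p_x, and y* = 20 + 0.5·(…)/p_y.
Discretionary income = 312 − 5·11.75 − 20·5.2 = 149.25; x* = 5 + 0.5·149.25/11.75 = 11.3511.
At I' = 390: x* = 14.6702. Change: 14.6702 − 11.3511 = 3.3191.

Δx* = 3.3191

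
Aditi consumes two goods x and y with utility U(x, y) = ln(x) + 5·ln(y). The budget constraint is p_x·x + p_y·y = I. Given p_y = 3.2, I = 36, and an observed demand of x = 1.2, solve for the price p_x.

Tangency: MRS = (1/5)·y/x = p_x/p_y.
Rearranging, p_y·y = 5·p_x·x. Substituting into the budget gives p_x·x·(1 + 5) = I.
Demand: x*(p_x,p_y,I) = 1/6·I/p_x and y* = 5/6·I/p_y.
Set x* = 1.2 in the demand function and solve for p_x: p_x = 5.

p_x = 5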